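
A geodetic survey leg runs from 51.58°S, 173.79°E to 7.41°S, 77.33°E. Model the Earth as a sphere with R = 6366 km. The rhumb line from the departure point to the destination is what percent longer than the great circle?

4.1%

Great circle: σ = 1.5391 rad → d_gc = Rσ = 9797.8 km
Rhumb: Δφ = +0.7709, Δλ = -1.6835, Δψ = +0.9246, q = Δφ/Δψ = 0.8338 → d_rh = R√(Δφ²+q²Δλ²) = 10194.8 km
Excess = (10194.8 − 9797.8) / 9797.8 = 397.0 / 9797.8 = 4.052% ≈ 4.1%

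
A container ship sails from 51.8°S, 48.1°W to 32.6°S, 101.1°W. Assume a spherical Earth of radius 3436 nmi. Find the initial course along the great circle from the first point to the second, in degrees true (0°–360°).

275.5°

θ = atan2( sin Δλ·cos φ₂ ,  cos φ₁ sin φ₂ − sin φ₁ cos φ₂ cos Δλ )
  = atan2(-0.6728, +0.0652) = 275.54°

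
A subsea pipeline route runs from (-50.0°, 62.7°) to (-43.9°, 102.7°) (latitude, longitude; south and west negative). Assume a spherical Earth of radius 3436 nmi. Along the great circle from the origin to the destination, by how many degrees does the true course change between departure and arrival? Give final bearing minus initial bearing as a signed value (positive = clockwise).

At departure: θ₁ = atan2(sin Δλ cos φ₂, cos φ₁ sin φ₂ − sin φ₁ cos φ₂ cos Δλ) = 92.83°
At arrival: θ₂ = atan2(sin Δλ cos φ₁, −cos φ₂ sin φ₁ + sin φ₂ cos φ₁ cos Δλ) = 63.00°
Δθ = θ₂ − θ₁ = -29.8°

-29.8°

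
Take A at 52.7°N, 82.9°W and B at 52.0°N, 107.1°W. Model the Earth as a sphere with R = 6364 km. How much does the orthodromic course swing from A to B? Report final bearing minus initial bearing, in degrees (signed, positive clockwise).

-19.3°

Initial bearing θ₁ = atan2(sin Δλ cos φ₂, cos φ₁ sin φ₂ − sin φ₁ cos φ₂ cos Δλ) = 276.96°
Final bearing θ₂ = (initial bearing from the destination back to the start) + 180° = 257.70°
Δθ = θ₂ − θ₁ = -19.3°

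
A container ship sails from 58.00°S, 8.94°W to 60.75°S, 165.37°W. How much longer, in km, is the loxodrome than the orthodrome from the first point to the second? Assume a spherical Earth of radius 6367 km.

2206 km

Great circle: cos σ = sin φ₁ sin φ₂ + cos φ₁ cos φ₂ cos Δλ,  σ = 1.0442 rad → d_gc = 6648.44 km
Rhumb line: Δψ = -0.0943, q = Δφ/Δψ = 0.5091, d_rh = R√(Δφ²+q²Δλ²) = 8854.92 km
Excess = 8854.92 − 6648.44 = 2206.48 ≈ 2206 km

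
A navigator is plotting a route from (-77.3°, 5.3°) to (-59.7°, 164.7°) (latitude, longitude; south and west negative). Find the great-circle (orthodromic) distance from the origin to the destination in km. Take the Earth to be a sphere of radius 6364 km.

Haversine: a = sin²(Δφ/2)+cos φ₁ cos φ₂ sin²(Δλ/2) = 0.13078;  σ = 2·atan2(√a,√(1−a))
σ = 42.401° → d = Rσ = 6364·0.74003 = 4710 km

4710 km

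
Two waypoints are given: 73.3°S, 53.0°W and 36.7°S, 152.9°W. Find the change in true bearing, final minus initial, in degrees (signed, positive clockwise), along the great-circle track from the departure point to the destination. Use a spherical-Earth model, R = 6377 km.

+91.5°

At departure: θ₁ = atan2(sin Δλ cos φ₂, cos φ₁ sin φ₂ − sin φ₁ cos φ₂ cos Δλ) = 248.96°
At arrival: θ₂ = atan2(sin Δλ cos φ₁, −cos φ₂ sin φ₁ + sin φ₂ cos φ₁ cos Δλ) = 340.46°
Δθ = θ₂ − θ₁ = +91.5°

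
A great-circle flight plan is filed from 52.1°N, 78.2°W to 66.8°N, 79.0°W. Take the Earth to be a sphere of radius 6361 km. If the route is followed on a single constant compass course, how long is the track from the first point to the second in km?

1633 km

Rhumb course C = atan2(Δλ, Δψ) with Δψ = ln[tan(π/4+φ₂/2)/tan(π/4+φ₁/2)] = +0.5144, Δλ = -0.0140 → C = 358.45°
d = R·|Δφ| / |cos C| = 6361·0.25656 / 0.99963 = 1633 km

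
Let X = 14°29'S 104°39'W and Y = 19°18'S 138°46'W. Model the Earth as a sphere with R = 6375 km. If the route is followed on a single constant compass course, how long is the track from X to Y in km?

Δψ = ln[tan(π/4+φ₂/2)/tan(π/4+φ₁/2)] = -0.0879;  Δφ = -0.0841 rad,  Δλ = -0.5954 rad
q = Δφ/Δψ = 0.9565
d = R·√(Δφ² + q²Δλ²) = 6375·0.57573 = 3670 km

3670 km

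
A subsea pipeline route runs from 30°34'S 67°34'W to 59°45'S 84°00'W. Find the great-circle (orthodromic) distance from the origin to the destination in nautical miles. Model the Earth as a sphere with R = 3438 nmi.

1872 nmi

Haversine: a = sin²(Δφ/2)+cos φ₁ cos φ₂ sin²(Δλ/2) = 0.07233;  σ = 2·atan2(√a,√(1−a))
σ = 31.202° → d = Rσ = 3438·0.54458 = 1872 nmi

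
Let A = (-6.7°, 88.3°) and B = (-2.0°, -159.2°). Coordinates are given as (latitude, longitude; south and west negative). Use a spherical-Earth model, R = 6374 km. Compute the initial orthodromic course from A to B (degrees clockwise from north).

94.9°

θ = atan2( sin Δλ·cos φ₂ ,  cos φ₁ sin φ₂ − sin φ₁ cos φ₂ cos Δλ )
  = atan2(+0.9233, -0.0793) = 94.91°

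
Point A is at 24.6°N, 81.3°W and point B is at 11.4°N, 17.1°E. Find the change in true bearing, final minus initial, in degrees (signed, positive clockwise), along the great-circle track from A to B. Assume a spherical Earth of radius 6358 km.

+39.6°

At departure: θ₁ = atan2(sin Δλ cos φ₂, cos φ₁ sin φ₂ − sin φ₁ cos φ₂ cos Δλ) = 76.14°
At arrival: θ₂ = atan2(sin Δλ cos φ₁, −cos φ₂ sin φ₁ + sin φ₂ cos φ₁ cos Δλ) = 115.77°
Δθ = θ₂ − θ₁ = +39.6°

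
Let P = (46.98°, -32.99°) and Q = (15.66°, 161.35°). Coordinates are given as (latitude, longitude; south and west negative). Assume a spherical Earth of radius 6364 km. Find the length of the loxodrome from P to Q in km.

Δψ = ln[tan(π/4+φ₂/2)/tan(π/4+φ₁/2)] = -0.6543;  Δφ = -0.5466 rad,  Δλ = -2.8913 rad
q = Δφ/Δψ = 0.8354
d = R·√(Δφ² + q²Δλ²) = 6364·2.47652 = 15761 km

15761 km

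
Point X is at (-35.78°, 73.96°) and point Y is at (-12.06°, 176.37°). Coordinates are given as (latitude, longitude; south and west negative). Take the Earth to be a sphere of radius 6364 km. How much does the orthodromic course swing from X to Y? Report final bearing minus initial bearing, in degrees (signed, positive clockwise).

-54.5°

At departure: θ₁ = atan2(sin Δλ cos φ₂, cos φ₁ sin φ₂ − sin φ₁ cos φ₂ cos Δλ) = 107.02°
At arrival: θ₂ = atan2(sin Δλ cos φ₁, −cos φ₂ sin φ₁ + sin φ₂ cos φ₁ cos Δλ) = 52.49°
Δθ = θ₂ − θ₁ = -54.5°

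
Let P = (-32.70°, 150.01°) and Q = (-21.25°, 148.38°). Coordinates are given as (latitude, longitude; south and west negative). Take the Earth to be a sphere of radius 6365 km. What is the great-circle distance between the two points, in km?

1282 km

Haversine: a = sin²(Δφ/2)+cos φ₁ cos φ₂ sin²(Δλ/2) = 0.01011;  σ = 2·atan2(√a,√(1−a))
σ = 11.541° → d = Rσ = 6365·0.20143 = 1282 km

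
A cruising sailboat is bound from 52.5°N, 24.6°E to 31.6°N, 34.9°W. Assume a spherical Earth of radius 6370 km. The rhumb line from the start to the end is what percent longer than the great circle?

Great circle: σ = 0.8246 rad → d_gc = Rσ = 5252.6 km
Rhumb: Δφ = -0.3648, Δλ = -1.0385, Δψ = -0.4986, q = Δφ/Δψ = 0.7316 → d_rh = R√(Δφ²+q²Δλ²) = 5368.5 km
Excess = (5368.5 − 5252.6) / 5252.6 = 115.9 / 5252.6 = 2.21% ≈ 2.2%

2.2%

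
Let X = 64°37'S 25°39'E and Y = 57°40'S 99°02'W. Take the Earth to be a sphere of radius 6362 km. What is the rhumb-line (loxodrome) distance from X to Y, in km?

6695 km

Δψ = ln[tan(π/4+φ₂/2)/tan(π/4+φ₁/2)] = +0.2525;  Δφ = +0.1213 rad,  Δλ = -2.1761 rad
q = Δφ/Δψ = 0.4804
d = R·√(Δφ² + q²Δλ²) = 6362·1.05241 = 6695 km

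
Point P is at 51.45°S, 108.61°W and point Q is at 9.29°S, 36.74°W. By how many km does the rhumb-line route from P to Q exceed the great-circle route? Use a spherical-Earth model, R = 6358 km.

166 km

Great circle: cos σ = sin φ₁ sin φ₂ + cos φ₁ cos φ₂ cos Δλ,  σ = 1.2476 rad → d_gc = 7932.0 km
Rhumb line: Δψ = +0.8878, q = Δφ/Δψ = 0.8288, d_rh = R√(Δφ²+q²Δλ²) = 8098.2 km
Excess = 8098.2 − 7932.0 = 166.2 ≈ 166 km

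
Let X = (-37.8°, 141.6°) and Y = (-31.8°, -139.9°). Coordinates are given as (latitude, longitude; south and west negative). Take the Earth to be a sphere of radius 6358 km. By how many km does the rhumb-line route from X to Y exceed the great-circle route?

207 km

Great circle: cos σ = sin φ₁ sin φ₂ + cos φ₁ cos φ₂ cos Δλ,  σ = 1.0963 rad → d_gc = 6970.5 km
Rhumb line: Δψ = +0.1276, q = Δφ/Δψ = 0.8204, d_rh = R√(Δφ²+q²Δλ²) = 7177.5 km
Excess = 7177.5 − 6970.5 = 207.0 ≈ 207 km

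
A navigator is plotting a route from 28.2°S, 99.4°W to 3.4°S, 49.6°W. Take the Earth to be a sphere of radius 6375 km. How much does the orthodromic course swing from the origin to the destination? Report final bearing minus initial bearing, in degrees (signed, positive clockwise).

Initial bearing θ₁ = atan2(sin Δλ cos φ₂, cos φ₁ sin φ₂ − sin φ₁ cos φ₂ cos Δλ) = 71.70°
Final bearing θ₂ = (initial bearing from the destination back to the start) + 180° = 56.95°
Δθ = θ₂ − θ₁ = -14.7°

-14.7°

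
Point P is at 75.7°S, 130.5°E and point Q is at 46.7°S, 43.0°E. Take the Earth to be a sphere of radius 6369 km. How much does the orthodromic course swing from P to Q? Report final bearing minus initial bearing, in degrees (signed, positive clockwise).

Initial bearing θ₁ = atan2(sin Δλ cos φ₂, cos φ₁ sin φ₂ − sin φ₁ cos φ₂ cos Δλ) = 257.59°
Final bearing θ₂ = (initial bearing from the destination back to the start) + 180° = 339.41°
Δθ = θ₂ − θ₁ = +81.8°

+81.8°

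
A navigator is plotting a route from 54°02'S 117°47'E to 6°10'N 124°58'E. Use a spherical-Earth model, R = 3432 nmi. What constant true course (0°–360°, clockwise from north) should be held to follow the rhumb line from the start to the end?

Δψ = ln[tan(π/4+φ₂/2)/tan(π/4+φ₁/2)] = +1.2330
Δλ = +0.1254 rad (taken the short way round)
course = atan2(Δλ, Δψ) = 5.81°

5.8°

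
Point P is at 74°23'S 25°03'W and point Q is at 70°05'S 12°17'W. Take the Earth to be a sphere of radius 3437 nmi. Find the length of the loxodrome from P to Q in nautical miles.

347 nmi

Rhumb course C = atan2(Δλ, Δψ) with Δψ = ln[tan(π/4+φ₂/2)/tan(π/4+φ₁/2)] = +0.2471, Δλ = +0.2228 → C = 42.04°
d = R·|Δφ| / |cos C| = 3437·0.07505 / 0.74271 = 347 nmi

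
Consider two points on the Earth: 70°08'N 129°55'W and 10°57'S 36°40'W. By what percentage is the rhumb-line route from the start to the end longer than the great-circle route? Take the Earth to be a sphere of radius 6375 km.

4.5%

Great circle: σ = 1.7697 rad → d_gc = Rσ = 11281.6 km
Rhumb: Δφ = -1.4152, Δλ = +1.6275, Δψ = -1.9345, q = Δφ/Δψ = 0.7315 → d_rh = R√(Δφ²+q²Δλ²) = 11789.8 km
Excess = (11789.8 − 11281.6) / 11281.6 = 508.2 / 11281.6 = 4.50% ≈ 4.5%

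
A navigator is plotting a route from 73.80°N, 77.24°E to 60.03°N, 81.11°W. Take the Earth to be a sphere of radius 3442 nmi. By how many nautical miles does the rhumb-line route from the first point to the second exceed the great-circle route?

Great circle: cos σ = sin φ₁ sin φ₂ + cos φ₁ cos φ₂ cos Δλ,  σ = 0.7921 rad → d_gc = 2726.4 nmi
Rhumb line: Δψ = -0.6317, q = Δφ/Δψ = 0.3805, d_rh = R√(Δφ²+q²Δλ²) = 3712.7 nmi
Excess = 3712.7 − 2726.4 = 986.3 ≈ 986 nmi

986 nmi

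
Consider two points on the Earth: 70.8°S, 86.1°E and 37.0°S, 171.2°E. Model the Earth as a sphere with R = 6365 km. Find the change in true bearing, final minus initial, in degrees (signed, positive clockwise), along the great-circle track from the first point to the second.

-75.6°

At departure: θ₁ = atan2(sin Δλ cos φ₂, cos φ₁ sin φ₂ − sin φ₁ cos φ₂ cos Δλ) = 99.52°
At arrival: θ₂ = atan2(sin Δλ cos φ₁, −cos φ₂ sin φ₁ + sin φ₂ cos φ₁ cos Δλ) = 23.96°
Δθ = θ₂ − θ₁ = -75.6°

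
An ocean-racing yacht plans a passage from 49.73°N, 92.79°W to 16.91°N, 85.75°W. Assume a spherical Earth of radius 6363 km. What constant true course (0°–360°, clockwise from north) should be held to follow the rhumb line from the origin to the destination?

170.1°

Meridional parts: M(φ₁)=+1.0034, M(φ₂)=+0.2995 → ΔM = -0.7039;  Δλ = +0.1229 rad
tan C = Δλ / ΔM = -0.1746 → C = 170.10°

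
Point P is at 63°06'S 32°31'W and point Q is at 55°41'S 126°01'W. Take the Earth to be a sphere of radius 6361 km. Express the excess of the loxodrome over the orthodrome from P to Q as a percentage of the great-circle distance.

Great circle: σ = 0.7656 rad → d_gc = Rσ = 4869.7 km
Rhumb: Δφ = +0.1294, Δλ = -1.6319, Δψ = +0.2554, q = Δφ/Δψ = 0.5068 → d_rh = R√(Δφ²+q²Δλ²) = 5324.5 km
Excess = (5324.5 − 4869.7) / 4869.7 = 454.8 / 4869.7 = 9.34% ≈ 9.3%

9.3%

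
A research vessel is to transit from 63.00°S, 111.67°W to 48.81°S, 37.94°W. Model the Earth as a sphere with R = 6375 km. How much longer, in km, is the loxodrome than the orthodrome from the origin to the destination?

236 km

Great circle: cos σ = sin φ₁ sin φ₂ + cos φ₁ cos φ₂ cos Δλ,  σ = 0.7163 rad → d_gc = 4566.1 km
Rhumb line: Δψ = +0.4480, q = Δφ/Δψ = 0.5528, d_rh = R√(Δφ²+q²Δλ²) = 4801.8 km
Excess = 4801.8 − 4566.1 = 235.7 ≈ 236 km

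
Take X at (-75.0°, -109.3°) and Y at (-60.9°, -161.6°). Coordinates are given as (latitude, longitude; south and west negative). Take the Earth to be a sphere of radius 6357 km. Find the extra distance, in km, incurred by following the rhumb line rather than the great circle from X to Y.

77 km

Great circle: cos σ = sin φ₁ sin φ₂ + cos φ₁ cos φ₂ cos Δλ,  σ = 0.4002 rad → d_gc = 2544.22 km
Rhumb line: Δψ = +0.6788, q = Δφ/Δψ = 0.3626, d_rh = R√(Δφ²+q²Δλ²) = 2621.68 km
Excess = 2621.68 − 2544.22 = 77.46 ≈ 77 km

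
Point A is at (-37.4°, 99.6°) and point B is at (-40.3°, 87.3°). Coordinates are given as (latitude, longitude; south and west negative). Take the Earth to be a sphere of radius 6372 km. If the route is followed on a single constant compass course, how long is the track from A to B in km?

Rhumb course C = atan2(Δλ, Δψ) with Δψ = ln[tan(π/4+φ₂/2)/tan(π/4+φ₁/2)] = -0.0650, Δλ = -0.2147 → C = 253.15°
d = R·|Δφ| / |cos C| = 6372·0.05061 / 0.28982 = 1113 km

1113 km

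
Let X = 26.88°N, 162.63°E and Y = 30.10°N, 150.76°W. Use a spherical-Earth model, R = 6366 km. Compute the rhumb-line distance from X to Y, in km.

4565 km

Δψ = ln[tan(π/4+φ₂/2)/tan(π/4+φ₁/2)] = +0.0640;  Δφ = +0.0562 rad,  Δλ = +0.8135 rad
q = Δφ/Δψ = 0.8787
d = R·√(Δφ² + q²Δλ²) = 6366·0.71704 = 4565 km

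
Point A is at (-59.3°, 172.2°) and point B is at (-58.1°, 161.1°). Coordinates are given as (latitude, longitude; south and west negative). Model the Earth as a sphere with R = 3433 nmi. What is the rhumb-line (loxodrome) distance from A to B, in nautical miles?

Δψ = ln[tan(π/4+φ₂/2)/tan(π/4+φ₁/2)] = +0.0403;  Δφ = +0.0209 rad,  Δλ = -0.1937 rad
q = Δφ/Δψ = 0.5195
d = R·√(Δφ² + q²Δλ²) = 3433·0.10279 = 353 nmi

353 nmi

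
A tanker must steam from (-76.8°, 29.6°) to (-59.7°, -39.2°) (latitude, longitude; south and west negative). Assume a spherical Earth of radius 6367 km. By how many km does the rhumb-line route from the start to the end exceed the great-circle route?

Great circle: cos σ = sin φ₁ sin φ₂ + cos φ₁ cos φ₂ cos Δλ,  σ = 0.4902 rad → d_gc = 3121.00 km
Rhumb line: Δψ = +0.8502, q = Δφ/Δψ = 0.3510, d_rh = R√(Δφ²+q²Δλ²) = 3288.46 km
Excess = 3288.46 − 3121.00 = 167.46 ≈ 167 km

167 km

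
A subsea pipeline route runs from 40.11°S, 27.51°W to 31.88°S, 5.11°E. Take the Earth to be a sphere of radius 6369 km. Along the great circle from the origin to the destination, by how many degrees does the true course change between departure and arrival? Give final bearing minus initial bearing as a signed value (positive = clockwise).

Initial bearing θ₁ = atan2(sin Δλ cos φ₂, cos φ₁ sin φ₂ − sin φ₁ cos φ₂ cos Δλ) = 82.92°
Final bearing θ₂ = (initial bearing from the destination back to the start) + 180° = 63.35°
Δθ = θ₂ − θ₁ = -19.6°

-19.6°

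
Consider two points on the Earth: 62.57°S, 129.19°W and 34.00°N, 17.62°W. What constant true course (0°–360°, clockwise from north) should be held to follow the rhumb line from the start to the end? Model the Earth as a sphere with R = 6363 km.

Δψ = ln[tan(π/4+φ₂/2)/tan(π/4+φ₁/2)] = +2.0420
Δλ = +1.9473 rad (taken the short way round)
course = atan2(Δλ, Δψ) = 43.64°

43.6°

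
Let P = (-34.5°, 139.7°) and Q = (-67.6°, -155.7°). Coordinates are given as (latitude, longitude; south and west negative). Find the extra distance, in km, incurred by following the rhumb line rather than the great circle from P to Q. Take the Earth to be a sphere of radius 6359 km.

Great circle: cos σ = sin φ₁ sin φ₂ + cos φ₁ cos φ₂ cos Δλ,  σ = 0.8521 rad → d_gc = 5418.7 km
Rhumb line: Δψ = -0.9772, q = Δφ/Δψ = 0.5912, d_rh = R√(Δφ²+q²Δλ²) = 5608.9 km
Excess = 5608.9 − 5418.7 = 190.2 ≈ 190 km

190 km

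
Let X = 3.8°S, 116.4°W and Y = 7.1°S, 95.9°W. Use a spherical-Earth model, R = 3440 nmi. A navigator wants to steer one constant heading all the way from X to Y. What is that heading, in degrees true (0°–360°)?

Δψ = ln[tan(π/4+φ₂/2)/tan(π/4+φ₁/2)] = -0.0579
Δλ = +0.3578 rad (taken the short way round)
course = atan2(Δλ, Δψ) = 99.19°

99.2°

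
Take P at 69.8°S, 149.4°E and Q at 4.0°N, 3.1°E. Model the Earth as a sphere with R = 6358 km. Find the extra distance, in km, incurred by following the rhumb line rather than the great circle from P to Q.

Great circle: cos σ = sin φ₁ sin φ₂ + cos φ₁ cos φ₂ cos Δλ,  σ = 1.9305 rad → d_gc = 12274.4 km
Rhumb line: Δψ = +1.7951, q = Δφ/Δψ = 0.7175, d_rh = R√(Δφ²+q²Δλ²) = 14239.4 km
Excess = 14239.4 − 12274.4 = 1965.0 ≈ 1965 km

1965 km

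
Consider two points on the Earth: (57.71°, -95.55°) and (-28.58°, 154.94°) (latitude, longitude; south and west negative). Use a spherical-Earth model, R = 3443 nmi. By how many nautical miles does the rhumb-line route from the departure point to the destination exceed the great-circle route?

Great circle: cos σ = sin φ₁ sin φ₂ + cos φ₁ cos φ₂ cos Δλ,  σ = 2.1665 rad → d_gc = 7459.2 nmi
Rhumb line: Δψ = -1.7605, q = Δφ/Δψ = 0.8554, d_rh = R√(Δφ²+q²Δλ²) = 7653.6 nmi
Excess = 7653.6 − 7459.2 = 194.4 ≈ 194 nmi

194 nmi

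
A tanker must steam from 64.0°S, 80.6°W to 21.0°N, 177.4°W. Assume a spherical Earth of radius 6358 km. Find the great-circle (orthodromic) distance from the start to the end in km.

12401 km

Haversine: a = sin²(Δφ/2)+cos φ₁ cos φ₂ sin²(Δλ/2) = 0.68528;  σ = 2·atan2(√a,√(1−a))
σ = 111.750° → d = Rσ = 6358·1.95040 = 12401 km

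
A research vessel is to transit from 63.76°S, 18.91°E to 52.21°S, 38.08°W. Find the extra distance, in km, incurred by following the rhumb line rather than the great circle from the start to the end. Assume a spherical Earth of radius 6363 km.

Great circle: cos σ = sin φ₁ sin φ₂ + cos φ₁ cos φ₂ cos Δλ,  σ = 0.5425 rad → d_gc = 3451.92 km
Rhumb line: Δψ = +0.3843, q = Δφ/Δψ = 0.5246, d_rh = R√(Δφ²+q²Δλ²) = 3559.37 km
Excess = 3559.37 − 3451.92 = 107.45 ≈ 107 km

107 km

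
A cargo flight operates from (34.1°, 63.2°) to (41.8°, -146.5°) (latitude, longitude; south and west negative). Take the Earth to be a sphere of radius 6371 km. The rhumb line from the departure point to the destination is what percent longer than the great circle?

19.3%

Great circle: σ = 1.7340 rad → d_gc = Rσ = 11047.6 km
Rhumb: Δφ = +0.1344, Δλ = +2.6232, Δψ = +0.1707, q = Δφ/Δψ = 0.7872 → d_rh = R√(Δφ²+q²Δλ²) = 13184.5 km
Excess = (13184.5 − 11047.6) / 11047.6 = 2136.9 / 11047.6 = 19.34% ≈ 19.3%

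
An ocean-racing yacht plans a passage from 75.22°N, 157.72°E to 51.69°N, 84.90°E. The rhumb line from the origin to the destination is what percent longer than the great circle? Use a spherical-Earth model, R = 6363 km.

Great circle: σ = 0.6344 rad → d_gc = Rσ = 4036.8 km
Rhumb: Δφ = -0.4107, Δλ = -1.2709, Δψ = -0.9851, q = Δφ/Δψ = 0.4169 → d_rh = R√(Δφ²+q²Δλ²) = 4265.5 km
Excess = (4265.5 − 4036.8) / 4036.8 = 228.7 / 4036.8 = 5.67% ≈ 5.7%

5.7%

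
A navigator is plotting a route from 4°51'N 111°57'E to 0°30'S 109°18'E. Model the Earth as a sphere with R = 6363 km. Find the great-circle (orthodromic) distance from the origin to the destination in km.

cos σ = sin φ₁ sin φ₂ + cos φ₁ cos φ₂ cos Δλ
      = sin(4.85°)sin(-0.50°) + cos(4.85°)cos(-0.50°)cos(-2.65°) = 0.9946
σ = 5.969° → d = Rσ = 6363·0.10418 = 663 km

663 km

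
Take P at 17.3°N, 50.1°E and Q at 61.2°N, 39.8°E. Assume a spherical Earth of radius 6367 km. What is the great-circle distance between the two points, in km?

4946 km

cos σ = sin φ₁ sin φ₂ + cos φ₁ cos φ₂ cos Δλ
      = sin(17.30°)sin(61.20°) + cos(17.30°)cos(61.20°)cos(-10.30°) = 0.7131
σ = 44.509° → d = Rσ = 6367·0.77683 = 4946 km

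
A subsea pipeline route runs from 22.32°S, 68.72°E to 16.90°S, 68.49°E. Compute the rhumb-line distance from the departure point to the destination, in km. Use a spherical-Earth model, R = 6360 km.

Rhumb course C = atan2(Δλ, Δψ) with Δψ = ln[tan(π/4+φ₂/2)/tan(π/4+φ₁/2)] = +0.1005, Δλ = -0.0040 → C = 357.71°
d = R·|Δφ| / |cos C| = 6360·0.09460 / 0.99920 = 602 km

602 km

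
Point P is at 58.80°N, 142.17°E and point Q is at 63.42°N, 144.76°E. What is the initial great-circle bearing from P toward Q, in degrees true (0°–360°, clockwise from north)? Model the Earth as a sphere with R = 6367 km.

θ = atan2( sin Δλ·cos φ₂ ,  cos φ₁ sin φ₂ − sin φ₁ cos φ₂ cos Δλ )
  = atan2(+0.0202, +0.0809) = 14.03°

14.0°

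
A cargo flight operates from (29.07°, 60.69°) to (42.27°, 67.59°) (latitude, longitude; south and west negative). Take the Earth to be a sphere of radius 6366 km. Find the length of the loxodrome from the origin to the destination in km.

1592 km

Δψ = ln[tan(π/4+φ₂/2)/tan(π/4+φ₁/2)] = +0.2849;  Δφ = +0.2304 rad,  Δλ = +0.1204 rad
q = Δφ/Δψ = 0.8087
d = R·√(Δφ² + q²Δλ²) = 6366·0.25012 = 1592 km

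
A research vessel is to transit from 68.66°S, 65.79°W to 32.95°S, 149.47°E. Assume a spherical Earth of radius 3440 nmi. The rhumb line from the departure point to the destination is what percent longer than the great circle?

Great circle: σ = 1.3106 rad → d_gc = Rσ = 4508.5 nmi
Rhumb: Δφ = +0.6233, Δλ = -2.5262, Δψ = +1.0594, q = Δφ/Δψ = 0.5883 → d_rh = R√(Δφ²+q²Δλ²) = 5543.6 nmi
Excess = (5543.6 − 4508.5) / 4508.5 = 1035.1 / 4508.5 = 22.96% ≈ 23.0%

23.0%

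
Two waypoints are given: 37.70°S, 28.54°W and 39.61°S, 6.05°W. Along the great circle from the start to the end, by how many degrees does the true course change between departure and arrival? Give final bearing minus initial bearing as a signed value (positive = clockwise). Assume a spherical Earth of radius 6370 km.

Initial bearing θ₁ = atan2(sin Δλ cos φ₂, cos φ₁ sin φ₂ − sin φ₁ cos φ₂ cos Δλ) = 103.21°
Final bearing θ₂ = (initial bearing from the destination back to the start) + 180° = 89.05°
Δθ = θ₂ − θ₁ = -14.2°

-14.2°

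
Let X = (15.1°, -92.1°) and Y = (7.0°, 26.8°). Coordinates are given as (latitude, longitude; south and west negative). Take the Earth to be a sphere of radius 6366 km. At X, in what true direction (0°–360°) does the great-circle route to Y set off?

74.4°

θ = atan2( sin Δλ·cos φ₂ ,  cos φ₁ sin φ₂ − sin φ₁ cos φ₂ cos Δλ )
  = atan2(+0.8689, +0.2426) = 74.40°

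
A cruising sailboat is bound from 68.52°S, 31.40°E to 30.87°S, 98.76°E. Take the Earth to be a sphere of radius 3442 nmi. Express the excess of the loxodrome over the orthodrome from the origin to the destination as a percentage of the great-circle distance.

3.7%

Great circle: σ = 0.9292 rad → d_gc = Rσ = 3198.4 nmi
Rhumb: Δφ = +0.6571, Δλ = +1.1757, Δψ = +1.0955, q = Δφ/Δψ = 0.5998 → d_rh = R√(Δφ²+q²Δλ²) = 3317.7 nmi
Excess = (3317.7 − 3198.4) / 3198.4 = 119.3 / 3198.4 = 3.73% ≈ 3.7%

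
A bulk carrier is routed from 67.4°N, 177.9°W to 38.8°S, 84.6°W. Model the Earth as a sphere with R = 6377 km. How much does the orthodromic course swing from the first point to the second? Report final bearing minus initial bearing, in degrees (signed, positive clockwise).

+47.1°

At departure: θ₁ = atan2(sin Δλ cos φ₂, cos φ₁ sin φ₂ − sin φ₁ cos φ₂ cos Δλ) = 104.37°
At arrival: θ₂ = atan2(sin Δλ cos φ₁, −cos φ₂ sin φ₁ + sin φ₂ cos φ₁ cos Δλ) = 151.47°
Δθ = θ₂ − θ₁ = +47.1°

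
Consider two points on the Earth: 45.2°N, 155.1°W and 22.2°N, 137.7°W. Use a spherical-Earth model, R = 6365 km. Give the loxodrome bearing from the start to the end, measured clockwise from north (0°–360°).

Δψ = ln[tan(π/4+φ₂/2)/tan(π/4+φ₁/2)] = -0.4888
Δλ = +0.3037 rad (taken the short way round)
course = atan2(Δλ, Δψ) = 148.15°

148.1°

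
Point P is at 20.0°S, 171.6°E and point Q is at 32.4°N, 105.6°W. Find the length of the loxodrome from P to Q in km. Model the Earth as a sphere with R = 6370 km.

10569 km

Δψ = ln[tan(π/4+φ₂/2)/tan(π/4+φ₁/2)] = +0.9547;  Δφ = +0.9146 rad,  Δλ = +1.4451 rad
q = Δφ/Δψ = 0.9580
d = R·√(Δφ² + q²Δλ²) = 6370·1.65922 = 10569 km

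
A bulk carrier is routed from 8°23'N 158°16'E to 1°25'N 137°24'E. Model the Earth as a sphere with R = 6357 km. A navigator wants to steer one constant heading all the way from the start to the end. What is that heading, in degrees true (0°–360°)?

Meridional parts: M(φ₁)=+0.1468, M(φ₂)=+0.0247 → ΔM = -0.1221;  Δλ = -0.3642 rad
tan C = Δλ / ΔM = +2.9824 → C = 251.46°

251.5°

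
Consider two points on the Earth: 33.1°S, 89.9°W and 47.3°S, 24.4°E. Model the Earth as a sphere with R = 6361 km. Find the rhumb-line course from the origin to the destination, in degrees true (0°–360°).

Meridional parts: M(φ₁)=-0.6128, M(φ₂)=-0.9393 → ΔM = -0.3265;  Δλ = +1.9949 rad
tan C = Δλ / ΔM = -6.1096 → C = 99.30°

99.3°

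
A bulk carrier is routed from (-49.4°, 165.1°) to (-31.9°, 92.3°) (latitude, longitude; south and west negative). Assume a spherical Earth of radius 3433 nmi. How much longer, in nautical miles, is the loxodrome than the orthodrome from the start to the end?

108 nmi

Great circle: cos σ = sin φ₁ sin φ₂ + cos φ₁ cos φ₂ cos Δλ,  σ = 0.9708 rad → d_gc = 3332.9 nmi
Rhumb line: Δψ = +0.4065, q = Δφ/Δψ = 0.7513, d_rh = R√(Δφ²+q²Δλ²) = 3441.0 nmi
Excess = 3441.0 − 3332.9 = 108.1 ≈ 108 nmi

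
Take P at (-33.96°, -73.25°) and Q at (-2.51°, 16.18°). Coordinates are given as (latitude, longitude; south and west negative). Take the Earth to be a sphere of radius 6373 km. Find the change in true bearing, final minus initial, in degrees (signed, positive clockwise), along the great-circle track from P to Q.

Initial bearing θ₁ = atan2(sin Δλ cos φ₂, cos φ₁ sin φ₂ − sin φ₁ cos φ₂ cos Δλ) = 91.76°
Final bearing θ₂ = (initial bearing from the destination back to the start) + 180° = 56.08°
Δθ = θ₂ − θ₁ = -35.7°

-35.7°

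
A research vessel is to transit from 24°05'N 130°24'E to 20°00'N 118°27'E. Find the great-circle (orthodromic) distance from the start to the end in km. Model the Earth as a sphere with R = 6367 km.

1311 km

cos σ = sin φ₁ sin φ₂ + cos φ₁ cos φ₂ cos Δλ
      = sin(24.08°)sin(20.00°) + cos(24.08°)cos(20.00°)cos(-11.95°) = 0.9789
σ = 11.799° → d = Rσ = 6367·0.20594 = 1311 km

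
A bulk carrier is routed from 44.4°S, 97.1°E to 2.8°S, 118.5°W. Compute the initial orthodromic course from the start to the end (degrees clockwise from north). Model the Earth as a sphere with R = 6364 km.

136.0°

θ = atan2( sin Δλ·cos φ₂ ,  cos φ₁ sin φ₂ − sin φ₁ cos φ₂ cos Δλ )
  = atan2(+0.5814, -0.6031) = 136.05°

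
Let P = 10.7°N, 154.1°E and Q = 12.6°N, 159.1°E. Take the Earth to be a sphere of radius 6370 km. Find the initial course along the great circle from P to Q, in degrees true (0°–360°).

θ = atan2( sin Δλ·cos φ₂ ,  cos φ₁ sin φ₂ − sin φ₁ cos φ₂ cos Δλ )
  = atan2(+0.0851, +0.0338) = 68.30°

68.3°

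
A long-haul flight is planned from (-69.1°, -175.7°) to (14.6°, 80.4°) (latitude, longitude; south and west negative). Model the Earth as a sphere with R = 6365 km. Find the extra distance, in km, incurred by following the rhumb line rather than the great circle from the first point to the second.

Great circle: cos σ = sin φ₁ sin φ₂ + cos φ₁ cos φ₂ cos Δλ,  σ = 1.8949 rad → d_gc = 12060.7 km
Rhumb line: Δψ = +1.9481, q = Δφ/Δψ = 0.7499, d_rh = R√(Δφ²+q²Δλ²) = 12703.3 km
Excess = 12703.3 − 12060.7 = 642.6 ≈ 643 km

643 km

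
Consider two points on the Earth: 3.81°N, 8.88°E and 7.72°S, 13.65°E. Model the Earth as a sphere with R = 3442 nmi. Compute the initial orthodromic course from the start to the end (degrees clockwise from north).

N = sin Δλ·cos φ₂ = +0.0824;  D = cos φ₁ sin φ₂ − sin φ₁ cos φ₂ cos Δλ = -0.1997
initial course = atan2(N, D) = 157.57°

157.6°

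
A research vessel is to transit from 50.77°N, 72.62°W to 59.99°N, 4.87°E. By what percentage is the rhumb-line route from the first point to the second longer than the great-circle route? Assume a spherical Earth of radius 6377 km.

5.7%

Great circle: σ = 0.7388 rad → d_gc = Rσ = 4711.3 km
Rhumb: Δφ = +0.1609, Δλ = +1.3525, Δψ = +0.2848, q = Δφ/Δψ = 0.5649 → d_rh = R√(Δφ²+q²Δλ²) = 4979.2 km
Excess = (4979.2 − 4711.3) / 4711.3 = 267.9 / 4711.3 = 5.69% ≈ 5.7%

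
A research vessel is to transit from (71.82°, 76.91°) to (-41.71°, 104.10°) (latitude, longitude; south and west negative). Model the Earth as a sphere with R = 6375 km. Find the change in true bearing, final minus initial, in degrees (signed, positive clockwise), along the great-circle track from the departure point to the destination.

At departure: θ₁ = atan2(sin Δλ cos φ₂, cos φ₁ sin φ₂ − sin φ₁ cos φ₂ cos Δλ) = 157.86°
At arrival: θ₂ = atan2(sin Δλ cos φ₁, −cos φ₂ sin φ₁ + sin φ₂ cos φ₁ cos Δλ) = 170.94°
Δθ = θ₂ − θ₁ = +13.1°

+13.1°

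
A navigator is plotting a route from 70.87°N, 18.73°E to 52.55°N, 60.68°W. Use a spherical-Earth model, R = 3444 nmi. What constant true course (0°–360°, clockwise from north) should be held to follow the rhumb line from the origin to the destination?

Meridional parts: M(φ₁)=+1.7808, M(φ₂)=+1.0819 → ΔM = -0.6989;  Δλ = -1.3860 rad
tan C = Δλ / ΔM = +1.9830 → C = 243.24°

243.2°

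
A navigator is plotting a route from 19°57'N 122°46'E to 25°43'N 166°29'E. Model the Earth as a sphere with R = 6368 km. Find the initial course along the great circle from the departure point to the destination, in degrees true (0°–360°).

θ = atan2( sin Δλ·cos φ₂ ,  cos φ₁ sin φ₂ − sin φ₁ cos φ₂ cos Δλ )
  = atan2(+0.6226, +0.1857) = 73.39°

73.4°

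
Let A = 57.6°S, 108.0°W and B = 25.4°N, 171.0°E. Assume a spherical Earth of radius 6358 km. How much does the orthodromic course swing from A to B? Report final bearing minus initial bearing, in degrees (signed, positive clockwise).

At departure: θ₁ = atan2(sin Δλ cos φ₂, cos φ₁ sin φ₂ − sin φ₁ cos φ₂ cos Δλ) = 291.37°
At arrival: θ₂ = atan2(sin Δλ cos φ₁, −cos φ₂ sin φ₁ + sin φ₂ cos φ₁ cos Δλ) = 326.47°
Δθ = θ₂ − θ₁ = +35.1°

+35.1°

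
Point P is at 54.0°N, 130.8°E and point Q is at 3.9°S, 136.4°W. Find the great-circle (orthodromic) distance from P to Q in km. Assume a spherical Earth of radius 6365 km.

Haversine: a = sin²(Δφ/2)+cos φ₁ cos φ₂ sin²(Δλ/2) = 0.54184;  σ = 2·atan2(√a,√(1−a))
σ = 94.800° → d = Rσ = 6365·1.65457 = 10531 km

10531 km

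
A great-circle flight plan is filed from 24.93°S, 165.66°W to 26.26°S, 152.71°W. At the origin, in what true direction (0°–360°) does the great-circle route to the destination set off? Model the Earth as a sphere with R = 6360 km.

99.3°

θ = atan2( sin Δλ·cos φ₂ ,  cos φ₁ sin φ₂ − sin φ₁ cos φ₂ cos Δλ )
  = atan2(+0.2010, -0.0328) = 99.28°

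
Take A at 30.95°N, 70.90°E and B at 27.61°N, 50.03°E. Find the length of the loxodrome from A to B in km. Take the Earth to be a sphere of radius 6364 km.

Δψ = ln[tan(π/4+φ₂/2)/tan(π/4+φ₁/2)] = -0.0668;  Δφ = -0.0583 rad,  Δλ = -0.3643 rad
q = Δφ/Δψ = 0.8720
d = R·√(Δφ² + q²Δλ²) = 6364·0.32295 = 2055 km

2055 km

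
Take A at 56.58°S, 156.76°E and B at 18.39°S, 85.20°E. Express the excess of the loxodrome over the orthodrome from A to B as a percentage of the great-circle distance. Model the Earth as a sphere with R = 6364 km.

2.9%

Great circle: σ = 1.1278 rad → d_gc = Rσ = 7177.4 km
Rhumb: Δφ = +0.6665, Δλ = -1.2490, Δψ = +0.8767, q = Δφ/Δψ = 0.7603 → d_rh = R√(Δφ²+q²Δλ²) = 7383.4 km
Excess = (7383.4 − 7177.4) / 7177.4 = 206.0 / 7177.4 = 2.87% ≈ 2.9%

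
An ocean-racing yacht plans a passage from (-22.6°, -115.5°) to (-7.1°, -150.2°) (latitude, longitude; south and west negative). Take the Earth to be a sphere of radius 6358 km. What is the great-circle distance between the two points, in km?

Haversine: a = sin²(Δφ/2)+cos φ₁ cos φ₂ sin²(Δλ/2) = 0.09965;  σ = 2·atan2(√a,√(1−a))
σ = 36.804° → d = Rσ = 6358·0.64235 = 4084 km

4084 km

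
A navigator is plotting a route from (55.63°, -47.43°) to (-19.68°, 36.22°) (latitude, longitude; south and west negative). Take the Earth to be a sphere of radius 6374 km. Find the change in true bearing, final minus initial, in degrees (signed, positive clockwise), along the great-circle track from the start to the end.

At departure: θ₁ = atan2(sin Δλ cos φ₂, cos φ₁ sin φ₂ − sin φ₁ cos φ₂ cos Δλ) = 106.44°
At arrival: θ₂ = atan2(sin Δλ cos φ₁, −cos φ₂ sin φ₁ + sin φ₂ cos φ₁ cos Δλ) = 144.90°
Δθ = θ₂ − θ₁ = +38.5°

+38.5°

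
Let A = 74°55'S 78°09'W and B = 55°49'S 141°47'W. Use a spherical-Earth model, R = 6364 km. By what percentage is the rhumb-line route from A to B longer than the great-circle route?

Great circle: σ = 0.5283 rad → d_gc = Rσ = 3362.0 km
Rhumb: Δφ = +0.3334, Δλ = -1.1106, Δψ = +0.8426, q = Δφ/Δψ = 0.3956 → d_rh = R√(Δφ²+q²Δλ²) = 3509.9 km
Excess = (3509.9 − 3362.0) / 3362.0 = 147.9 / 3362.0 = 4.40% ≈ 4.4%

4.4%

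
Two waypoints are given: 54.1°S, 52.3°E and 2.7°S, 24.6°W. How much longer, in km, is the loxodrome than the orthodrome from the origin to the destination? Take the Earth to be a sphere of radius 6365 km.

Great circle: cos σ = sin φ₁ sin φ₂ + cos φ₁ cos φ₂ cos Δλ,  σ = 1.3990 rad → d_gc = 8904.9 km
Rhumb line: Δψ = +1.0800, q = Δφ/Δψ = 0.8306, d_rh = R√(Δφ²+q²Δλ²) = 9108.1 km
Excess = 9108.1 − 8904.9 = 203.2 ≈ 203 km

203 km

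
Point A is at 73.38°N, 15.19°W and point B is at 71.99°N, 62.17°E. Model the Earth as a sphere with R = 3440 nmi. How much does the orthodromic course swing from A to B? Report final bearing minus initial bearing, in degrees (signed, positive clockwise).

Initial bearing θ₁ = atan2(sin Δλ cos φ₂, cos φ₁ sin φ₂ − sin φ₁ cos φ₂ cos Δλ) = 55.52°
Final bearing θ₂ = (initial bearing from the destination back to the start) + 180° = 130.31°
Δθ = θ₂ − θ₁ = +74.8°

+74.8°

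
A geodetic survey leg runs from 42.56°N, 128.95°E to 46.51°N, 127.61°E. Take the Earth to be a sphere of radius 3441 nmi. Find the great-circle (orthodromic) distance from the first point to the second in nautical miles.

Haversine: a = sin²(Δφ/2)+cos φ₁ cos φ₂ sin²(Δλ/2) = 0.00126;  σ = 2·atan2(√a,√(1−a))
σ = 4.064° → d = Rσ = 3441·0.07092 = 244 nmi

244 nmi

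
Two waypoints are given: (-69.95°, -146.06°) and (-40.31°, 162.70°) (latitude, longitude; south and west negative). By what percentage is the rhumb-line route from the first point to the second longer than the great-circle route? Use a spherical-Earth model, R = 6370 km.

Great circle: σ = 0.6898 rad → d_gc = Rσ = 4393.9 km
Rhumb: Δφ = +0.5173, Δλ = -0.8943, Δψ = +0.9629, q = Δφ/Δψ = 0.5373 → d_rh = R√(Δφ²+q²Δλ²) = 4497.4 km
Excess = (4497.4 − 4393.9) / 4393.9 = 103.5 / 4393.9 = 2.36% ≈ 2.4%

2.4%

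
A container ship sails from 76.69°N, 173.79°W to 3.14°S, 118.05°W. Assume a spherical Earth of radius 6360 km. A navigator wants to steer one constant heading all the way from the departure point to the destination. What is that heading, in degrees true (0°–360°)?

156.2°

Meridional parts: M(φ₁)=+2.1483, M(φ₂)=-0.0548 → ΔM = -2.2032;  Δλ = +0.9728 rad
tan C = Δλ / ΔM = -0.4416 → C = 156.18°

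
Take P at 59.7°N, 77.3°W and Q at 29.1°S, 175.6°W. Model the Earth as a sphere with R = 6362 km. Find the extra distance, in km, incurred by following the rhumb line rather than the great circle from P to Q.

285 km

Great circle: cos σ = sin φ₁ sin φ₂ + cos φ₁ cos φ₂ cos Δλ,  σ = 2.0755 rad → d_gc = 13204.3 km
Rhumb line: Δψ = -1.8378, q = Δφ/Δψ = 0.8433, d_rh = R√(Δφ²+q²Δλ²) = 13489.0 km
Excess = 13489.0 − 13204.3 = 284.7 ≈ 285 km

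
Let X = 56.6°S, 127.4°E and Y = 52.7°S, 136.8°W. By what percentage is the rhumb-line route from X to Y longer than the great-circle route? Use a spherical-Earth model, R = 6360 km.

9.0%

Great circle: σ = 0.8887 rad → d_gc = Rσ = 5652.4 km
Rhumb: Δφ = +0.0681, Δλ = +1.6720, Δψ = +0.1178, q = Δφ/Δψ = 0.5780 → d_rh = R√(Δφ²+q²Δλ²) = 6161.9 km
Excess = (6161.9 − 5652.4) / 5652.4 = 509.5 / 5652.4 = 9.01% ≈ 9.0%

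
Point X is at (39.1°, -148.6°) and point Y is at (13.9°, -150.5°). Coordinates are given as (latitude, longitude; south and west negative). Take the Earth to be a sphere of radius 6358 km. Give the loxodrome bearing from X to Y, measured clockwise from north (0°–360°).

Δψ = ln[tan(π/4+φ₂/2)/tan(π/4+φ₁/2)] = -0.4975
Δλ = -0.0332 rad (taken the short way round)
course = atan2(Δλ, Δψ) = 183.81°

183.8°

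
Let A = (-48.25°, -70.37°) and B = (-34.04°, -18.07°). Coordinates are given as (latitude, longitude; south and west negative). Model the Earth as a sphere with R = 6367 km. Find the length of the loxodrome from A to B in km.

4626 km

Rhumb course C = atan2(Δλ, Δψ) with Δψ = ln[tan(π/4+φ₂/2)/tan(π/4+φ₁/2)] = +0.3315, Δλ = +0.9128 → C = 70.04°
d = R·|Δφ| / |cos C| = 6367·0.24801 / 0.34135 = 4626 km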